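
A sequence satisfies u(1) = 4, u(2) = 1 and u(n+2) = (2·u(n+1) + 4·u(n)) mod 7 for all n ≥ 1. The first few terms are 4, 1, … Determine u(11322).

We have u(1) = 4; u(2) = 1; u(3) = 4; u(4) = 5; u(5) = 5; u(6) = 2; u(7) = 3; u(8) = 0; u(9) = 5; u(10) = 3; u(11) = 5; u(12) = 1; u(13) = 1; u(14) = 6; u(15) = 2; u(16) = 0; u(17) = 1; u(18) = 2; u(19) = 1; u(20) = 3; u(21) = 3; u(22) = 4; u(23) = 6; u(24) = 0; u(25) = 3; u(26) = 6; u(27) = 3; u(28) = 2; u(29) = 2; u(30) = 5; u(31) = 4; u(32) = 0; u(33) = 2; u(34) = 4; u(35) = 2; u(36) = 6; u(37) = 6; u(38) = 1; u(39) = 5; u(40) = 0; u(41) = 6; u(42) = 5; u(43) = 6; u(44) = 4; u(45) = 4; u(46) = 3; u(47) = 1; u(48) = 0; u(49) = 4; u(50) = 1.
The sequence repeats with period 48.
So u(11322) = u(1 + ((11322-1) mod 48)) = u(42) = 5.

5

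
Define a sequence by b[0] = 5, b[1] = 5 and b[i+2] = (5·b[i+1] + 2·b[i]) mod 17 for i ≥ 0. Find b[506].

1

Listing terms: b[0] = 5,  b[1] = 5,  b[2] = 1,  b[3] = 15,  b[4] = 9,  b[5] = 7,  b[6] = 2,  b[7] = 7,  b[8] = 5,  b[9] = 5.
Since (b[8], b[9]) = (b[0], b[1]) = (5, 5) (two consecutive terms determine the rest), the sequence is periodic with period 8.
So b[506] = b[0 + ((506-0) mod 8)] = b[2] = 1.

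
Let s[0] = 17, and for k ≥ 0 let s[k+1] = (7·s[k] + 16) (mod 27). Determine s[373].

12

Listing terms: s[0] = 17, s[1] = 0, s[2] = 16, s[3] = 20, s[4] = 21, s[5] = 1, s[6] = 23, s[7] = 15, s[8] = 13, s[9] = 26, s[10] = 9, s[11] = 25, s[12] = 2, s[13] = 3, s[14] = 10, s[15] = 5, s[16] = 24, s[17] = 22, s[18] = 8, s[19] = 18, s[20] = 7, s[21] = 11, s[22] = 12, s[23] = 19, s[24] = 14, s[25] = 6, s[26] = 4, s[27] = 17.
The sequence repeats with period 27.
So s[373] = s[0 + ((373-0) mod 27)] = s[22] = 12.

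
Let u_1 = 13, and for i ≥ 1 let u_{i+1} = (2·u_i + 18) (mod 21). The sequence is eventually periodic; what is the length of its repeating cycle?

We have u_1 = 13; u_2 = 2; u_3 = 1; u_4 = 20; u_5 = 16; u_6 = 8; u_7 = 13.
Since u_7 = u_1 = 13, the sequence is periodic with period 6.

6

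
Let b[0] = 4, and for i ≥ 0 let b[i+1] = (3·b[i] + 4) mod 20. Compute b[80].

Listing terms: b[0] = 4; b[1] = 16; b[2] = 12; b[3] = 0; b[4] = 4.
Since b[4] = b[0] = 4, the sequence is periodic with period 4.
(80 - 0) mod 4 = 0, so b[80] = b[0] = 4.

4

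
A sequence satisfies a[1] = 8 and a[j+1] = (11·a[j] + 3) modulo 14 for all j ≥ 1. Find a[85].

8

Listing terms: a[1] = 8,  a[2] = 7,  a[3] = 10,  a[4] = 1,  a[5] = 0,  a[6] = 3,  a[7] = 8.
The sequence repeats with period 6.
So a[85] = a[1 + ((85-1) mod 6)] = a[1] = 8.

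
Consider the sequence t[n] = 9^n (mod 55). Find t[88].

Listing terms: t[0] = 1, t[1] = 9, t[2] = 26, t[3] = 14, t[4] = 16, t[5] = 34, t[6] = 31, t[7] = 4, t[8] = 36, t[9] = 49, t[10] = 1.
The sequence repeats with period 10.
(88 - 0) mod 10 = 8, so t[88] = t[8] = 36.

36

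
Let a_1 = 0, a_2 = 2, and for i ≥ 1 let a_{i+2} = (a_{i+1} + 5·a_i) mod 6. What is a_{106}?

0

Listing terms: a_1 = 0; a_2 = 2; a_3 = 2; a_4 = 0; a_5 = 4; a_6 = 4; a_7 = 0; a_8 = 2.
The sequence repeats with period 6.
(106 - 1) mod 6 = 3, so a_{106} = a_4 = 0.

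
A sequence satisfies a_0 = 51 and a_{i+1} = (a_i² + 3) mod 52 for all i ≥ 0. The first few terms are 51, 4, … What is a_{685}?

We have a_0 = 51; a_1 = 4; a_2 = 19; a_3 = 0; a_4 = 3; a_5 = 12; a_6 = 43; a_7 = 32; a_8 = 39; a_9 = 16; a_{10} = 51.
Since a_{10} = a_0 = 51, the sequence is periodic with period 10.
So a_{685} = a_{0 + ((685-0) mod 10)} = a_5 = 12.

12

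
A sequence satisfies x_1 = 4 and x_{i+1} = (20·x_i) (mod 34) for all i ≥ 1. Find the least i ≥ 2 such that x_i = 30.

x_1 = 4, x_2 = 12, x_3 = 2, x_4 = 6, x_5 = 18, x_6 = 20, x_7 = 26, x_8 = 10, x_9 = 30, x_{10} = 22, x_{11} = 32, x_{12} = 28, x_{13} = 16, x_{14} = 14, x_{15} = 8, x_{16} = 24, x_{17} = 4.
The sequence repeats with period 16.
The value 30 first appears (with i ≥ 2) at x_9.

9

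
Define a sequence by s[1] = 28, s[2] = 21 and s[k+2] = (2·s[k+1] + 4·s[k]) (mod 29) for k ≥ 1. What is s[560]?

13

Listing terms: s[1] = 28; s[2] = 21; s[3] = 9; s[4] = 15; s[5] = 8; s[6] = 18; s[7] = 10; s[8] = 5; s[9] = 21; s[10] = 4; s[11] = 5; s[12] = 26; s[13] = 14; s[14] = 16; s[15] = 1; s[16] = 8; s[17] = 20; s[18] = 14; s[19] = 21; s[20] = 11; s[21] = 19; s[22] = 24; s[23] = 8; s[24] = 25; s[25] = 24; s[26] = 3; s[27] = 15; s[28] = 13; s[29] = 28; s[30] = 21.
Since (s[29], s[30]) = (s[1], s[2]) = (28, 21) (two consecutive terms determine the rest), the sequence is periodic with period 28.
So s[560] = s[1 + ((560-1) mod 28)] = s[28] = 13.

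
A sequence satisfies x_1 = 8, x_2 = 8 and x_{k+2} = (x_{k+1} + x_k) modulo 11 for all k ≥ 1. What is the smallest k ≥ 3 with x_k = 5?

Listing terms: x_1 = 8,  x_2 = 8,  x_3 = 5,  x_4 = 2,  x_5 = 7,  x_6 = 9,  x_7 = 5,  x_8 = 3,  x_9 = 8,  x_{10} = 0,  x_{11} = 8,  x_{12} = 8.
Since (x_{11}, x_{12}) = (x_1, x_2) = (8, 8) (two consecutive terms determine the rest), the sequence is periodic with period 10.
The value 5 first appears (with k ≥ 3) at x_3.

3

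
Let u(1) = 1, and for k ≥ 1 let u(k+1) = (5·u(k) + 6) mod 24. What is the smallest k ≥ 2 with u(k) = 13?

We have u(1) = 1,  u(2) = 11,  u(3) = 13,  u(4) = 23,  u(5) = 1.
Since u(5) = u(1) = 1, the sequence is periodic with period 4.
The value 13 first appears (with k ≥ 2) at u(3).

3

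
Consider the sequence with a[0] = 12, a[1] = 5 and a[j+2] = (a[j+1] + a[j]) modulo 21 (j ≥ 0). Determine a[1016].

9

Listing terms: a[0] = 12; a[1] = 5; a[2] = 17; a[3] = 1; a[4] = 18; a[5] = 19; a[6] = 16; a[7] = 14; a[8] = 9; a[9] = 2; a[10] = 11; a[11] = 13; a[12] = 3; a[13] = 16; a[14] = 19; a[15] = 14; a[16] = 12; a[17] = 5.
Since (a[16], a[17]) = (a[0], a[1]) = (12, 5) (two consecutive terms determine the rest), the sequence is periodic with period 16.
So a[1016] = a[0 + ((1016-0) mod 16)] = a[8] = 9.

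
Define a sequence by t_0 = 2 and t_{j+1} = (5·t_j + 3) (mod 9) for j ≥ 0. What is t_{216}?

2

We have t_0 = 2, t_1 = 4, t_2 = 5, t_3 = 1, t_4 = 8, t_5 = 7, t_6 = 2.
The sequence repeats with period 6.
(216 - 0) mod 6 = 0, so t_{216} = t_0 = 2.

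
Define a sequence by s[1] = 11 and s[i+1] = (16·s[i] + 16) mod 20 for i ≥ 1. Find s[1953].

8

Computing terms: s[1] = 11, s[2] = 12, s[3] = 8, s[4] = 4, s[5] = 0, s[6] = 16, s[7] = 12.
Since s[7] = s[2] = 12, the sequence is eventually periodic: after a pre-period of length 1 it cycles with period 5.
For i ≥ 2, s[i] depends only on (i - 2) mod 5. (1953 - 2) mod 5 = 1, so s[1953] = s[3] = 8.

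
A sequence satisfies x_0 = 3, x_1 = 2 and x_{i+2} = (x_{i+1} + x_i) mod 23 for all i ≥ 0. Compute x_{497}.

Listing terms: x_0 = 3, x_1 = 2, x_2 = 5, x_3 = 7, x_4 = 12, x_5 = 19, x_6 = 8, x_7 = 4, x_8 = 12, x_9 = 16, x_{10} = 5, x_{11} = 21, x_{12} = 3, x_{13} = 1, x_{14} = 4, x_{15} = 5, x_{16} = 9, x_{17} = 14, x_{18} = 0, x_{19} = 14, x_{20} = 14, x_{21} = 5, x_{22} = 19, x_{23} = 1, x_{24} = 20, x_{25} = 21, x_{26} = 18, x_{27} = 16, x_{28} = 11, x_{29} = 4, x_{30} = 15, x_{31} = 19, x_{32} = 11, x_{33} = 7, x_{34} = 18, x_{35} = 2, x_{36} = 20, x_{37} = 22, x_{38} = 19, x_{39} = 18, x_{40} = 14, x_{41} = 9, x_{42} = 0, x_{43} = 9, x_{44} = 9, x_{45} = 18, x_{46} = 4, x_{47} = 22, x_{48} = 3, x_{49} = 2.
Since (x_{48}, x_{49}) = (x_0, x_1) = (3, 2) (two consecutive terms determine the rest), the sequence is periodic with period 48.
(497 - 0) mod 48 = 17, so x_{497} = x_{17} = 14.

14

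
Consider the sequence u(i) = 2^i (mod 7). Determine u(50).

Listing terms: u(0) = 1,  u(1) = 2,  u(2) = 4,  u(3) = 1.
The sequence repeats with period 3.
(50 - 0) mod 3 = 2, so u(50) = u(2) = 4.

4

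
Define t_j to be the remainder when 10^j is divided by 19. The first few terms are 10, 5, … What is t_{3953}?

We have t_1 = 10, t_2 = 5, t_3 = 12, t_4 = 6, t_5 = 3, t_6 = 11, t_7 = 15, t_8 = 17, t_9 = 18, t_{10} = 9, t_{11} = 14, t_{12} = 7, t_{13} = 13, t_{14} = 16, t_{15} = 8, t_{16} = 4, t_{17} = 2, t_{18} = 1, t_{19} = 10.
The sequence repeats with period 18.
(3953 - 1) mod 18 = 10, so t_{3953} = t_{11} = 14.

14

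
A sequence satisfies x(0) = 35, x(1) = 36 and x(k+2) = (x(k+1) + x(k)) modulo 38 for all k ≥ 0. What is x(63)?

Computing terms: x(0) = 35; x(1) = 36; x(2) = 33; x(3) = 31; x(4) = 26; x(5) = 19; x(6) = 7; x(7) = 26; x(8) = 33; x(9) = 21; x(10) = 16; x(11) = 37; x(12) = 15; x(13) = 14; x(14) = 29; x(15) = 5; x(16) = 34; x(17) = 1; x(18) = 35; x(19) = 36.
The sequence repeats with period 18.
So x(63) = x(0 + ((63-0) mod 18)) = x(9) = 21.

21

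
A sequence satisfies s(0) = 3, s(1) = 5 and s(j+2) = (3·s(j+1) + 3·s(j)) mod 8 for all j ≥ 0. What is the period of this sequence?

6

s(0) = 3; s(1) = 5; s(2) = 0; s(3) = 7; s(4) = 5; s(5) = 4; s(6) = 3; s(7) = 5.
The sequence repeats with period 6.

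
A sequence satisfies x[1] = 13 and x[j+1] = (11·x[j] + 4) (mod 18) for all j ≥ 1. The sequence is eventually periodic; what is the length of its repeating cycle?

6

Listing terms: x[1] = 13, x[2] = 3, x[3] = 1, x[4] = 15, x[5] = 7, x[6] = 9, x[7] = 13.
The sequence repeats with period 6.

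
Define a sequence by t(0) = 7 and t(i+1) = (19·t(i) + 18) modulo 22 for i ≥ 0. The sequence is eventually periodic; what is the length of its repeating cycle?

10

Listing terms: t(0) = 7,  t(1) = 19,  t(2) = 5,  t(3) = 3,  t(4) = 9,  t(5) = 13,  t(6) = 1,  t(7) = 15,  t(8) = 17,  t(9) = 11,  t(10) = 7.
Since t(10) = t(0) = 7, the sequence is periodic with period 10.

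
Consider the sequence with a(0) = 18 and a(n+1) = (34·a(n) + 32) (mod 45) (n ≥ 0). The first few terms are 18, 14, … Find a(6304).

Listing terms: a(0) = 18,  a(1) = 14,  a(2) = 13,  a(3) = 24,  a(4) = 38,  a(5) = 19,  a(6) = 3,  a(7) = 44,  a(8) = 43,  a(9) = 9,  a(10) = 23,  a(11) = 4,  a(12) = 33,  a(13) = 29,  a(14) = 28,  a(15) = 39,  a(16) = 8,  a(17) = 34,  a(18) = 18.
Since a(18) = a(0) = 18, the sequence is periodic with period 18.
(6304 - 0) mod 18 = 4, so a(6304) = a(4) = 38.

38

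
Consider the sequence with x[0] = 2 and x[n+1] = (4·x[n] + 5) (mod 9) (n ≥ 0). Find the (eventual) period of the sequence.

x[0] = 2, x[1] = 4, x[2] = 3, x[3] = 8, x[4] = 1, x[5] = 0, x[6] = 5, x[7] = 7, x[8] = 6, x[9] = 2.
The sequence repeats with period 9.

9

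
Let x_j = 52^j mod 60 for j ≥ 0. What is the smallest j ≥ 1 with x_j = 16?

x_0 = 1, x_1 = 52, x_2 = 4, x_3 = 28, x_4 = 16, x_5 = 52.
Since x_5 = x_1 = 52, the sequence is eventually periodic: after a pre-period of length 1 it cycles with period 4.
The value 16 first appears (with j ≥ 1) at x_4.

4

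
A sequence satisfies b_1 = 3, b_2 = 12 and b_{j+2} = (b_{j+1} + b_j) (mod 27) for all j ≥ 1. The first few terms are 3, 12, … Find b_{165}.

6

Computing terms: b_1 = 3; b_2 = 12; b_3 = 15; b_4 = 0; b_5 = 15; b_6 = 15; b_7 = 3; b_8 = 18; b_9 = 21; b_{10} = 12; b_{11} = 6; b_{12} = 18; b_{13} = 24; b_{14} = 15; b_{15} = 12; b_{16} = 0; b_{17} = 12; b_{18} = 12; b_{19} = 24; b_{20} = 9; b_{21} = 6; b_{22} = 15; b_{23} = 21; b_{24} = 9; b_{25} = 3; b_{26} = 12.
Since (b_{25}, b_{26}) = (b_1, b_2) = (3, 12) (two consecutive terms determine the rest), the sequence is periodic with period 24.
(165 - 1) mod 24 = 20, so b_{165} = b_{21} = 6.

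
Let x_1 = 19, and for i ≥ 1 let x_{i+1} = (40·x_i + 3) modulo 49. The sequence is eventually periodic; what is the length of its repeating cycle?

Computing terms: x_1 = 19, x_2 = 28, x_3 = 45, x_4 = 39, x_5 = 44, x_6 = 48, x_7 = 12, x_8 = 42, x_9 = 17, x_{10} = 46, x_{11} = 30, x_{12} = 27, x_{13} = 5, x_{14} = 7, x_{15} = 38, x_{16} = 4, x_{17} = 16, x_{18} = 6, x_{19} = 47, x_{20} = 21, x_{21} = 10, x_{22} = 11, x_{23} = 2, x_{24} = 34, x_{25} = 40, x_{26} = 35, x_{27} = 31, x_{28} = 18, x_{29} = 37, x_{30} = 13, x_{31} = 33, x_{32} = 0, x_{33} = 3, x_{34} = 25, x_{35} = 23, x_{36} = 41, x_{37} = 26, x_{38} = 14, x_{39} = 24, x_{40} = 32, x_{41} = 9, x_{42} = 20, x_{43} = 19.
The sequence repeats with period 42.

42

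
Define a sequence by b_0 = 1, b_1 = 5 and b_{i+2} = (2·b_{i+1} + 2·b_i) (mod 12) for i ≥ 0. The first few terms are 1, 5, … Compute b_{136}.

Listing terms: b_0 = 1,  b_1 = 5,  b_2 = 0,  b_3 = 10,  b_4 = 8,  b_5 = 0,  b_6 = 4,  b_7 = 8,  b_8 = 0.
Since (b_7, b_8) = (b_4, b_5) = (8, 0) (two consecutive terms determine the rest), the sequence is eventually periodic: after a pre-period of length 4 it cycles with period 3.
For i ≥ 4, b_i depends only on (i - 4) mod 3. (136 - 4) mod 3 = 0, so b_{136} = b_4 = 8.

8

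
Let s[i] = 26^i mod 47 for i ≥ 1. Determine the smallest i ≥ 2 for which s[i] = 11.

5

Computing terms: s[1] = 26; s[2] = 18; s[3] = 45; s[4] = 42; s[5] = 11; s[6] = 4; s[7] = 10; s[8] = 25; s[9] = 39; s[10] = 27; s[11] = 44; s[12] = 16; s[13] = 40; s[14] = 6; s[15] = 15; s[16] = 14; s[17] = 35; s[18] = 17; s[19] = 19; s[20] = 24; s[21] = 13; s[22] = 9; s[23] = 46; s[24] = 21; s[25] = 29; s[26] = 2; s[27] = 5; s[28] = 36; s[29] = 43; s[30] = 37; s[31] = 22; s[32] = 8; s[33] = 20; s[34] = 3; s[35] = 31; s[36] = 7; s[37] = 41; s[38] = 32; s[39] = 33; s[40] = 12; s[41] = 30; s[42] = 28; s[43] = 23; s[44] = 34; s[45] = 38; s[46] = 1; s[47] = 26.
Since s[47] = s[1] = 26, the sequence is periodic with period 46.
The value 11 first appears (with i ≥ 2) at s[5].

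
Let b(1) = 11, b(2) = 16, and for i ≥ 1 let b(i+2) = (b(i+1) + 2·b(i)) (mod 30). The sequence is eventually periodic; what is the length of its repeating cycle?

4

b(1) = 11,  b(2) = 16,  b(3) = 8,  b(4) = 10,  b(5) = 26,  b(6) = 16,  b(7) = 8.
Since (b(6), b(7)) = (b(2), b(3)) = (16, 8) (two consecutive terms determine the rest), the sequence is eventually periodic: after a pre-period of length 1 it cycles with period 4.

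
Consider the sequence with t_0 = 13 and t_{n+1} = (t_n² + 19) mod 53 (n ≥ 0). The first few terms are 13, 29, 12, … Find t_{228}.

Listing terms: t_0 = 13,  t_1 = 29,  t_2 = 12,  t_3 = 4,  t_4 = 35,  t_5 = 25,  t_6 = 8,  t_7 = 30,  t_8 = 18,  t_9 = 25.
Since t_9 = t_5 = 25, the sequence is eventually periodic: after a pre-period of length 5 it cycles with period 4.
For n ≥ 5, t_n depends only on (n - 5) mod 4. (228 - 5) mod 4 = 3, so t_{228} = t_8 = 18.

18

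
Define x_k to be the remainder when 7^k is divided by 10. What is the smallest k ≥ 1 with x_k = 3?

3

Computing terms: x_0 = 1; x_1 = 7; x_2 = 9; x_3 = 3; x_4 = 1.
The sequence repeats with period 4.
The value 3 first appears (with k ≥ 1) at x_3.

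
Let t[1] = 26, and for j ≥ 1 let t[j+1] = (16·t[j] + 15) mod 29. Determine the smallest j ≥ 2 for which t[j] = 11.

We have t[1] = 26; t[2] = 25; t[3] = 9; t[4] = 14; t[5] = 7; t[6] = 11; t[7] = 17; t[8] = 26.
Since t[8] = t[1] = 26, the sequence is periodic with period 7.
The value 11 first appears (with j ≥ 2) at t[6].

6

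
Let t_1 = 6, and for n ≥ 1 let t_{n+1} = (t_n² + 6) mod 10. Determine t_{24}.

0

We have t_1 = 6, t_2 = 2, t_3 = 0, t_4 = 6.
The sequence repeats with period 3.
(24 - 1) mod 3 = 2, so t_{24} = t_3 = 0.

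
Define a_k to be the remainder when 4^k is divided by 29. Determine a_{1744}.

25

a_0 = 1, a_1 = 4, a_2 = 16, a_3 = 6, a_4 = 24, a_5 = 9, a_6 = 7, a_7 = 28, a_8 = 25, a_9 = 13, a_{10} = 23, a_{11} = 5, a_{12} = 20, a_{13} = 22, a_{14} = 1.
Since a_{14} = a_0 = 1, the sequence is periodic with period 14.
(1744 - 0) mod 14 = 8, so a_{1744} = a_8 = 25.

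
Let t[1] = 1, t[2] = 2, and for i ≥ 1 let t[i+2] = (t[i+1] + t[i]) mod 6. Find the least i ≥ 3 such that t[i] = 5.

4

Computing terms: t[1] = 1,  t[2] = 2,  t[3] = 3,  t[4] = 5,  t[5] = 2,  t[6] = 1,  t[7] = 3,  t[8] = 4,  t[9] = 1,  t[10] = 5,  t[11] = 0,  t[12] = 5,  t[13] = 5,  t[14] = 4,  t[15] = 3,  t[16] = 1,  t[17] = 4,  t[18] = 5,  t[19] = 3,  t[20] = 2,  t[21] = 5,  t[22] = 1,  t[23] = 0,  t[24] = 1,  t[25] = 1,  t[26] = 2.
The sequence repeats with period 24.
The value 5 first appears (with i ≥ 3) at t[4].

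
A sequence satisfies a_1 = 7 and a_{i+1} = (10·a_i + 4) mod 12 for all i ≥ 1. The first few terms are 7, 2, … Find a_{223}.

Listing terms: a_1 = 7, a_2 = 2, a_3 = 0, a_4 = 4, a_5 = 8, a_6 = 0.
Since a_6 = a_3 = 0, the sequence is eventually periodic: after a pre-period of length 2 it cycles with period 3.
For i ≥ 3, a_i depends only on (i - 3) mod 3. (223 - 3) mod 3 = 1, so a_{223} = a_4 = 4.

4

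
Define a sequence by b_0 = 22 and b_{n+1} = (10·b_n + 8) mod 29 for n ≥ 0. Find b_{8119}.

13

Computing terms: b_0 = 22, b_1 = 25, b_2 = 26, b_3 = 7, b_4 = 20, b_5 = 5, b_6 = 0, b_7 = 8, b_8 = 1, b_9 = 18, b_{10} = 14, b_{11} = 3, b_{12} = 9, b_{13} = 11, b_{14} = 2, b_{15} = 28, b_{16} = 27, b_{17} = 17, b_{18} = 4, b_{19} = 19, b_{20} = 24, b_{21} = 16, b_{22} = 23, b_{23} = 6, b_{24} = 10, b_{25} = 21, b_{26} = 15, b_{27} = 13, b_{28} = 22.
The sequence repeats with period 28.
(8119 - 0) mod 28 = 27, so b_{8119} = b_{27} = 13.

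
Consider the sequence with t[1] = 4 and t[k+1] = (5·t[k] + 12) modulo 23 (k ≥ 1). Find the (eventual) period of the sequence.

22

Computing terms: t[1] = 4,  t[2] = 9,  t[3] = 11,  t[4] = 21,  t[5] = 2,  t[6] = 22,  t[7] = 7,  t[8] = 1,  t[9] = 17,  t[10] = 5,  t[11] = 14,  t[12] = 13,  t[13] = 8,  t[14] = 6,  t[15] = 19,  t[16] = 15,  t[17] = 18,  t[18] = 10,  t[19] = 16,  t[20] = 0,  t[21] = 12,  t[22] = 3,  t[23] = 4.
The sequence repeats with period 22.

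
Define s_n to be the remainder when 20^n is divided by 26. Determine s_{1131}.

18

s_1 = 20, s_2 = 10, s_3 = 18, s_4 = 22, s_5 = 24, s_6 = 12, s_7 = 6, s_8 = 16, s_9 = 8, s_{10} = 4, s_{11} = 2, s_{12} = 14, s_{13} = 20.
The sequence repeats with period 12.
So s_{1131} = s_{1 + ((1131-1) mod 12)} = s_3 = 18.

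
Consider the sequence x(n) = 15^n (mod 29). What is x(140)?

1

Listing terms: x(0) = 1; x(1) = 15; x(2) = 22; x(3) = 11; x(4) = 20; x(5) = 10; x(6) = 5; x(7) = 17; x(8) = 23; x(9) = 26; x(10) = 13; x(11) = 21; x(12) = 25; x(13) = 27; x(14) = 28; x(15) = 14; x(16) = 7; x(17) = 18; x(18) = 9; x(19) = 19; x(20) = 24; x(21) = 12; x(22) = 6; x(23) = 3; x(24) = 16; x(25) = 8; x(26) = 4; x(27) = 2; x(28) = 1.
Since x(28) = x(0) = 1, the sequence is periodic with period 28.
So x(140) = x(0 + ((140-0) mod 28)) = x(0) = 1.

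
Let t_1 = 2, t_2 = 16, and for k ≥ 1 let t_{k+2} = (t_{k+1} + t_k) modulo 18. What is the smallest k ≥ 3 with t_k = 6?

t_1 = 2,  t_2 = 16,  t_3 = 0,  t_4 = 16,  t_5 = 16,  t_6 = 14,  t_7 = 12,  t_8 = 8,  t_9 = 2,  t_{10} = 10,  t_{11} = 12,  t_{12} = 4,  t_{13} = 16,  t_{14} = 2,  t_{15} = 0,  t_{16} = 2,  t_{17} = 2,  t_{18} = 4,  t_{19} = 6,  t_{20} = 10,  t_{21} = 16,  t_{22} = 8,  t_{23} = 6,  t_{24} = 14,  t_{25} = 2,  t_{26} = 16.
Since (t_{25}, t_{26}) = (t_1, t_2) = (2, 16) (two consecutive terms determine the rest), the sequence is periodic with period 24.
The value 6 first appears (with k ≥ 3) at t_{19}.

19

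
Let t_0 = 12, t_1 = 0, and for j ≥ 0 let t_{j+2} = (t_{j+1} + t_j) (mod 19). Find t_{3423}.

Listing terms: t_0 = 12,  t_1 = 0,  t_2 = 12,  t_3 = 12,  t_4 = 5,  t_5 = 17,  t_6 = 3,  t_7 = 1,  t_8 = 4,  t_9 = 5,  t_{10} = 9,  t_{11} = 14,  t_{12} = 4,  t_{13} = 18,  t_{14} = 3,  t_{15} = 2,  t_{16} = 5,  t_{17} = 7,  t_{18} = 12,  t_{19} = 0.
The sequence repeats with period 18.
(3423 - 0) mod 18 = 3, so t_{3423} = t_3 = 12.

12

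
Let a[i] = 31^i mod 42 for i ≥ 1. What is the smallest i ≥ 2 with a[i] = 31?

7

We have a[1] = 31, a[2] = 37, a[3] = 13, a[4] = 25, a[5] = 19, a[6] = 1, a[7] = 31.
The sequence repeats with period 6.
The value 31 next appears (with i ≥ 2) at a[7].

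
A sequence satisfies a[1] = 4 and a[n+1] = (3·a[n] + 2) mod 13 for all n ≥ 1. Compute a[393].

Listing terms: a[1] = 4, a[2] = 1, a[3] = 5, a[4] = 4.
Since a[4] = a[1] = 4, the sequence is periodic with period 3.
(393 - 1) mod 3 = 2, so a[393] = a[3] = 5.

5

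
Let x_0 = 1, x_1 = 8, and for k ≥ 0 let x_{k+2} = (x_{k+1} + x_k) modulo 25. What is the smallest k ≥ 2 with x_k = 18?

5

We have x_0 = 1,  x_1 = 8,  x_2 = 9,  x_3 = 17,  x_4 = 1,  x_5 = 18,  x_6 = 19,  x_7 = 12,  x_8 = 6,  x_9 = 18,  x_{10} = 24,  x_{11} = 17,  x_{12} = 16,  x_{13} = 8,  x_{14} = 24,  x_{15} = 7,  x_{16} = 6,  x_{17} = 13,  x_{18} = 19,  x_{19} = 7,  x_{20} = 1,  x_{21} = 8.
Since (x_{20}, x_{21}) = (x_0, x_1) = (1, 8) (two consecutive terms determine the rest), the sequence is periodic with period 20.
The value 18 first appears (with k ≥ 2) at x_5.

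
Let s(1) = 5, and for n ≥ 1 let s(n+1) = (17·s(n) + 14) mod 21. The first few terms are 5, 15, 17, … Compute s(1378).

s(1) = 5, s(2) = 15, s(3) = 17, s(4) = 9, s(5) = 20, s(6) = 18, s(7) = 5.
Since s(7) = s(1) = 5, the sequence is periodic with period 6.
(1378 - 1) mod 6 = 3, so s(1378) = s(4) = 9.

9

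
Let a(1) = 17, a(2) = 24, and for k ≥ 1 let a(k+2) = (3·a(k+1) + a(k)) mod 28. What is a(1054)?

We have a(1) = 17, a(2) = 24, a(3) = 5, a(4) = 11, a(5) = 10, a(6) = 13, a(7) = 21, a(8) = 20, a(9) = 25, a(10) = 11, a(11) = 2, a(12) = 17, a(13) = 25, a(14) = 8, a(15) = 21, a(16) = 15, a(17) = 10, a(18) = 17, a(19) = 5, a(20) = 4, a(21) = 17, a(22) = 27, a(23) = 14, a(24) = 13, a(25) = 25, a(26) = 4, a(27) = 9, a(28) = 3, a(29) = 18, a(30) = 1, a(31) = 21, a(32) = 8, a(33) = 17, a(34) = 3, a(35) = 26, a(36) = 25, a(37) = 17, a(38) = 20, a(39) = 21, a(40) = 27, a(41) = 18, a(42) = 25, a(43) = 9, a(44) = 24, a(45) = 25, a(46) = 15, a(47) = 14, a(48) = 1, a(49) = 17, a(50) = 24.
Since (a(49), a(50)) = (a(1), a(2)) = (17, 24) (two consecutive terms determine the rest), the sequence is periodic with period 48.
(1054 - 1) mod 48 = 45, so a(1054) = a(46) = 15.

15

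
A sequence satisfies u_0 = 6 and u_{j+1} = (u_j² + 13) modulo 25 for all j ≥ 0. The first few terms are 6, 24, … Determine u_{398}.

Computing terms: u_0 = 6,  u_1 = 24,  u_2 = 14,  u_3 = 9,  u_4 = 19,  u_5 = 24.
Since u_5 = u_1 = 24, the sequence is eventually periodic: after a pre-period of length 1 it cycles with period 4.
For j ≥ 1, u_j depends only on (j - 1) mod 4. (398 - 1) mod 4 = 1, so u_{398} = u_2 = 14.

14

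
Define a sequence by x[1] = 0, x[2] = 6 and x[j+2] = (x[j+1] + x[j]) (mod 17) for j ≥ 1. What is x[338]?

4

Listing terms: x[1] = 0; x[2] = 6; x[3] = 6; x[4] = 12; x[5] = 1; x[6] = 13; x[7] = 14; x[8] = 10; x[9] = 7; x[10] = 0; x[11] = 7; x[12] = 7; x[13] = 14; x[14] = 4; x[15] = 1; x[16] = 5; x[17] = 6; x[18] = 11; x[19] = 0; x[20] = 11; x[21] = 11; x[22] = 5; x[23] = 16; x[24] = 4; x[25] = 3; x[26] = 7; x[27] = 10; x[28] = 0; x[29] = 10; x[30] = 10; x[31] = 3; x[32] = 13; x[33] = 16; x[34] = 12; x[35] = 11; x[36] = 6; x[37] = 0; x[38] = 6.
The sequence repeats with period 36.
So x[338] = x[1 + ((338-1) mod 36)] = x[14] = 4.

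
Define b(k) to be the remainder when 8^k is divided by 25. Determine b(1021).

b(0) = 1; b(1) = 8; b(2) = 14; b(3) = 12; b(4) = 21; b(5) = 18; b(6) = 19; b(7) = 2; b(8) = 16; b(9) = 3; b(10) = 24; b(11) = 17; b(12) = 11; b(13) = 13; b(14) = 4; b(15) = 7; b(16) = 6; b(17) = 23; b(18) = 9; b(19) = 22; b(20) = 1.
Since b(20) = b(0) = 1, the sequence is periodic with period 20.
(1021 - 0) mod 20 = 1, so b(1021) = b(1) = 8.

8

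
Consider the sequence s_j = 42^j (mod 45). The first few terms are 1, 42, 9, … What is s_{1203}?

Computing terms: s_0 = 1, s_1 = 42, s_2 = 9, s_3 = 18, s_4 = 36, s_5 = 27, s_6 = 9.
Since s_6 = s_2 = 9, the sequence is eventually periodic: after a pre-period of length 2 it cycles with period 4.
For j ≥ 2, s_j depends only on (j - 2) mod 4. (1203 - 2) mod 4 = 1, so s_{1203} = s_3 = 18.

18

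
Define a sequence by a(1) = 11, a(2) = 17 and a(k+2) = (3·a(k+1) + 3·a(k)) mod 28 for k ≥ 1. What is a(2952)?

Listing terms: a(1) = 11,  a(2) = 17,  a(3) = 0,  a(4) = 23,  a(5) = 13,  a(6) = 24,  a(7) = 27,  a(8) = 13,  a(9) = 8,  a(10) = 7,  a(11) = 17,  a(12) = 16,  a(13) = 15,  a(14) = 9,  a(15) = 16,  a(16) = 19,  a(17) = 21,  a(18) = 8,  a(19) = 3,  a(20) = 5,  a(21) = 24,  a(22) = 3,  a(23) = 25,  a(24) = 0,  a(25) = 19,  a(26) = 1,  a(27) = 4,  a(28) = 15,  a(29) = 1,  a(30) = 20,  a(31) = 7,  a(32) = 25,  a(33) = 12,  a(34) = 27,  a(35) = 5,  a(36) = 12,  a(37) = 23,  a(38) = 21,  a(39) = 20,  a(40) = 11,  a(41) = 9,  a(42) = 4,  a(43) = 11,  a(44) = 17.
Since (a(43), a(44)) = (a(1), a(2)) = (11, 17) (two consecutive terms determine the rest), the sequence is periodic with period 42.
(2952 - 1) mod 42 = 11, so a(2952) = a(12) = 16.

16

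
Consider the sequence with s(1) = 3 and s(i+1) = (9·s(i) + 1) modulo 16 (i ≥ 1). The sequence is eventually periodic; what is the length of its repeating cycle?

16

We have s(1) = 3,  s(2) = 12,  s(3) = 13,  s(4) = 6,  s(5) = 7,  s(6) = 0,  s(7) = 1,  s(8) = 10,  s(9) = 11,  s(10) = 4,  s(11) = 5,  s(12) = 14,  s(13) = 15,  s(14) = 8,  s(15) = 9,  s(16) = 2,  s(17) = 3.
The sequence repeats with period 16.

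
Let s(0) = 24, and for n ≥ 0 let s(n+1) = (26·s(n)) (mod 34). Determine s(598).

28

Listing terms: s(0) = 24,  s(1) = 12,  s(2) = 6,  s(3) = 20,  s(4) = 10,  s(5) = 22,  s(6) = 28,  s(7) = 14,  s(8) = 24.
The sequence repeats with period 8.
So s(598) = s(0 + ((598-0) mod 8)) = s(6) = 28.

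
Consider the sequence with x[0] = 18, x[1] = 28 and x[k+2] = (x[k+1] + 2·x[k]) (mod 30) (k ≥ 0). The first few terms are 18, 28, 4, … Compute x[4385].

8

x[0] = 18,  x[1] = 28,  x[2] = 4,  x[3] = 0,  x[4] = 8,  x[5] = 8,  x[6] = 24,  x[7] = 10,  x[8] = 28,  x[9] = 18,  x[10] = 14,  x[11] = 20,  x[12] = 18,  x[13] = 28.
Since (x[12], x[13]) = (x[0], x[1]) = (18, 28) (two consecutive terms determine the rest), the sequence is periodic with period 12.
(4385 - 0) mod 12 = 5, so x[4385] = x[5] = 8.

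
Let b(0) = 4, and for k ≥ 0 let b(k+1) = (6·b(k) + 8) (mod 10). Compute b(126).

2

We have b(0) = 4, b(1) = 2, b(2) = 0, b(3) = 8, b(4) = 6, b(5) = 4.
Since b(5) = b(0) = 4, the sequence is periodic with period 5.
So b(126) = b(0 + ((126-0) mod 5)) = b(1) = 2.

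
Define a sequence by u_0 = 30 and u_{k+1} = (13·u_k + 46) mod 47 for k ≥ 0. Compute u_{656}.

3

Listing terms: u_0 = 30; u_1 = 13; u_2 = 27; u_3 = 21; u_4 = 37; u_5 = 10; u_6 = 35; u_7 = 31; u_8 = 26; u_9 = 8; u_{10} = 9; u_{11} = 22; u_{12} = 3; u_{13} = 38; u_{14} = 23; u_{15} = 16; u_{16} = 19; u_{17} = 11; u_{18} = 1; u_{19} = 12; u_{20} = 14; u_{21} = 40; u_{22} = 2; u_{23} = 25; u_{24} = 42; u_{25} = 28; u_{26} = 34; u_{27} = 18; u_{28} = 45; u_{29} = 20; u_{30} = 24; u_{31} = 29; u_{32} = 0; u_{33} = 46; u_{34} = 33; u_{35} = 5; u_{36} = 17; u_{37} = 32; u_{38} = 39; u_{39} = 36; u_{40} = 44; u_{41} = 7; u_{42} = 43; u_{43} = 41; u_{44} = 15; u_{45} = 6; u_{46} = 30.
The sequence repeats with period 46.
So u_{656} = u_{0 + ((656-0) mod 46)} = u_{12} = 3.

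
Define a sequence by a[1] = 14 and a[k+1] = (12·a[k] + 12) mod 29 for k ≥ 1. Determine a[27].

26

a[1] = 14, a[2] = 6, a[3] = 26, a[4] = 5, a[5] = 14.
Since a[5] = a[1] = 14, the sequence is periodic with period 4.
(27 - 1) mod 4 = 2, so a[27] = a[3] = 26.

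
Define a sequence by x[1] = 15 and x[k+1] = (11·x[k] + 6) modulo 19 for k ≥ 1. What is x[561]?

We have x[1] = 15,  x[2] = 0,  x[3] = 6,  x[4] = 15.
The sequence repeats with period 3.
So x[561] = x[1 + ((561-1) mod 3)] = x[3] = 6.

6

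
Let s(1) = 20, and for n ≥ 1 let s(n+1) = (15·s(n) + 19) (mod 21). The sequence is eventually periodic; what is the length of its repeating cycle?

7

s(1) = 20, s(2) = 4, s(3) = 16, s(4) = 7, s(5) = 19, s(6) = 10, s(7) = 1, s(8) = 13, s(9) = 4.
Since s(9) = s(2) = 4, the sequence is eventually periodic: after a pre-period of length 1 it cycles with period 7.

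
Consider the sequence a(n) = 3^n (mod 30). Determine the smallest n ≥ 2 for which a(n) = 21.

Listing terms: a(1) = 3; a(2) = 9; a(3) = 27; a(4) = 21; a(5) = 3.
Since a(5) = a(1) = 3, the sequence is periodic with period 4.
The value 21 first appears (with n ≥ 2) at a(4).

4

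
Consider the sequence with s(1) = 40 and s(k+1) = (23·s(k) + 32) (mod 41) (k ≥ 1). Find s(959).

18

Listing terms: s(1) = 40, s(2) = 9, s(3) = 34, s(4) = 35, s(5) = 17, s(6) = 13, s(7) = 3, s(8) = 19, s(9) = 18, s(10) = 36, s(11) = 40.
The sequence repeats with period 10.
(959 - 1) mod 10 = 8, so s(959) = s(9) = 18.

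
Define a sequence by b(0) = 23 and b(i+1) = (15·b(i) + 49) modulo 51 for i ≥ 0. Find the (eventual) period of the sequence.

8

We have b(0) = 23, b(1) = 37, b(2) = 43, b(3) = 31, b(4) = 4, b(5) = 7, b(6) = 1, b(7) = 13, b(8) = 40, b(9) = 37.
Since b(9) = b(1) = 37, the sequence is eventually periodic: after a pre-period of length 1 it cycles with period 8.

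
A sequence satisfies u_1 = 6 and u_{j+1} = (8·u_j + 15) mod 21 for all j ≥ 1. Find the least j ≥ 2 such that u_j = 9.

4

u_1 = 6, u_2 = 0, u_3 = 15, u_4 = 9, u_5 = 3, u_6 = 18, u_7 = 12, u_8 = 6.
Since u_8 = u_1 = 6, the sequence is periodic with period 7.
The value 9 first appears (with j ≥ 2) at u_4.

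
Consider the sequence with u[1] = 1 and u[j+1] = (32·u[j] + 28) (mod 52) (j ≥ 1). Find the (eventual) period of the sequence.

12

Listing terms: u[1] = 1; u[2] = 8; u[3] = 24; u[4] = 16; u[5] = 20; u[6] = 44; u[7] = 32; u[8] = 12; u[9] = 48; u[10] = 4; u[11] = 0; u[12] = 28; u[13] = 40; u[14] = 8.
Since u[14] = u[2] = 8, the sequence is eventually periodic: after a pre-period of length 1 it cycles with period 12.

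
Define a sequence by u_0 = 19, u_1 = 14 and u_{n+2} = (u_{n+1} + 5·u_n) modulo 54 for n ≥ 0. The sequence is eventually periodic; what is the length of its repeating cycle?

18

We have u_0 = 19, u_1 = 14, u_2 = 1, u_3 = 17, u_4 = 22, u_5 = 53, u_6 = 1, u_7 = 50, u_8 = 1, u_9 = 35, u_{10} = 40, u_{11} = 53, u_{12} = 37, u_{13} = 32, u_{14} = 1, u_{15} = 53, u_{16} = 4, u_{17} = 53, u_{18} = 19, u_{19} = 14.
The sequence repeats with period 18.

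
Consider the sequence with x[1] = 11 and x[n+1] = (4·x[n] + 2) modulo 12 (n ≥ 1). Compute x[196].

2

Listing terms: x[1] = 11, x[2] = 10, x[3] = 6, x[4] = 2, x[5] = 10.
Since x[5] = x[2] = 10, the sequence is eventually periodic: after a pre-period of length 1 it cycles with period 3.
For n ≥ 2, x[n] depends only on (n - 2) mod 3. (196 - 2) mod 3 = 2, so x[196] = x[4] = 2.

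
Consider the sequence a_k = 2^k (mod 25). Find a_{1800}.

1

Listing terms: a_0 = 1; a_1 = 2; a_2 = 4; a_3 = 8; a_4 = 16; a_5 = 7; a_6 = 14; a_7 = 3; a_8 = 6; a_9 = 12; a_{10} = 24; a_{11} = 23; a_{12} = 21; a_{13} = 17; a_{14} = 9; a_{15} = 18; a_{16} = 11; a_{17} = 22; a_{18} = 19; a_{19} = 13; a_{20} = 1.
The sequence repeats with period 20.
(1800 - 0) mod 20 = 0, so a_{1800} = a_0 = 1.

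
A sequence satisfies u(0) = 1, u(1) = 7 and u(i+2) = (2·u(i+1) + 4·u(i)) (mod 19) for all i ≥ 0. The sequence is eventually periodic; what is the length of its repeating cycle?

18

Listing terms: u(0) = 1,  u(1) = 7,  u(2) = 18,  u(3) = 7,  u(4) = 10,  u(5) = 10,  u(6) = 3,  u(7) = 8,  u(8) = 9,  u(9) = 12,  u(10) = 3,  u(11) = 16,  u(12) = 6,  u(13) = 0,  u(14) = 5,  u(15) = 10,  u(16) = 2,  u(17) = 6,  u(18) = 1,  u(19) = 7.
Since (u(18), u(19)) = (u(0), u(1)) = (1, 7) (two consecutive terms determine the rest), the sequence is periodic with period 18.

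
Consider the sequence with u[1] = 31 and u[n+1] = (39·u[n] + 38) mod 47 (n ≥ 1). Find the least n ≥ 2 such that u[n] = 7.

31

Computing terms: u[1] = 31; u[2] = 25; u[3] = 26; u[4] = 18; u[5] = 35; u[6] = 40; u[7] = 0; u[8] = 38; u[9] = 16; u[10] = 4; u[11] = 6; u[12] = 37; u[13] = 24; u[14] = 34; u[15] = 1; u[16] = 30; u[17] = 33; u[18] = 9; u[19] = 13; u[20] = 28; u[21] = 2; u[22] = 22; u[23] = 3; u[24] = 14; u[25] = 20; u[26] = 19; u[27] = 27; u[28] = 10; u[29] = 5; u[30] = 45; u[31] = 7; u[32] = 29; u[33] = 41; u[34] = 39; u[35] = 8; u[36] = 21; u[37] = 11; u[38] = 44; u[39] = 15; u[40] = 12; u[41] = 36; u[42] = 32; u[43] = 17; u[44] = 43; u[45] = 23; u[46] = 42; u[47] = 31.
The sequence repeats with period 46.
The value 7 first appears (with n ≥ 2) at u[31].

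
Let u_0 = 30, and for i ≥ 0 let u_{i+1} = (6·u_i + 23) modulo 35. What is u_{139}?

7

Computing terms: u_0 = 30, u_1 = 28, u_2 = 16, u_3 = 14, u_4 = 2, u_5 = 0, u_6 = 23, u_7 = 21, u_8 = 9, u_9 = 7, u_{10} = 30.
Since u_{10} = u_0 = 30, the sequence is periodic with period 10.
(139 - 0) mod 10 = 9, so u_{139} = u_9 = 7.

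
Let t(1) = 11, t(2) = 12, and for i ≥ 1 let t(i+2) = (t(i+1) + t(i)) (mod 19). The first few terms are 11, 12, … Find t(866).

12

t(1) = 11,  t(2) = 12,  t(3) = 4,  t(4) = 16,  t(5) = 1,  t(6) = 17,  t(7) = 18,  t(8) = 16,  t(9) = 15,  t(10) = 12,  t(11) = 8,  t(12) = 1,  t(13) = 9,  t(14) = 10,  t(15) = 0,  t(16) = 10,  t(17) = 10,  t(18) = 1,  t(19) = 11,  t(20) = 12.
The sequence repeats with period 18.
So t(866) = t(1 + ((866-1) mod 18)) = t(2) = 12.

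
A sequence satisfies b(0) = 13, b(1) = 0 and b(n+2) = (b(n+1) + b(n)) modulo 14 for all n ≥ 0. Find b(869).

Listing terms: b(0) = 13, b(1) = 0, b(2) = 13, b(3) = 13, b(4) = 12, b(5) = 11, b(6) = 9, b(7) = 6, b(8) = 1, b(9) = 7, b(10) = 8, b(11) = 1, b(12) = 9, b(13) = 10, b(14) = 5, b(15) = 1, b(16) = 6, b(17) = 7, b(18) = 13, b(19) = 6, b(20) = 5, b(21) = 11, b(22) = 2, b(23) = 13, b(24) = 1, b(25) = 0, b(26) = 1, b(27) = 1, b(28) = 2, b(29) = 3, b(30) = 5, b(31) = 8, b(32) = 13, b(33) = 7, b(34) = 6, b(35) = 13, b(36) = 5, b(37) = 4, b(38) = 9, b(39) = 13, b(40) = 8, b(41) = 7, b(42) = 1, b(43) = 8, b(44) = 9, b(45) = 3, b(46) = 12, b(47) = 1, b(48) = 13, b(49) = 0.
The sequence repeats with period 48.
So b(869) = b(0 + ((869-0) mod 48)) = b(5) = 11.

11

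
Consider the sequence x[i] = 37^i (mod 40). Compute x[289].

x[0] = 1, x[1] = 37, x[2] = 9, x[3] = 13, x[4] = 1.
The sequence repeats with period 4.
(289 - 0) mod 4 = 1, so x[289] = x[1] = 37.

37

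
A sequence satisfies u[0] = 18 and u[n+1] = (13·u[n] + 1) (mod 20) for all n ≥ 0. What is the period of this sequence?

4

Listing terms: u[0] = 18,  u[1] = 15,  u[2] = 16,  u[3] = 9,  u[4] = 18.
The sequence repeats with period 4.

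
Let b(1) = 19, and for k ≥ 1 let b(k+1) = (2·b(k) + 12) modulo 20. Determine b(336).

16

Computing terms: b(1) = 19; b(2) = 10; b(3) = 12; b(4) = 16; b(5) = 4; b(6) = 0; b(7) = 12.
Since b(7) = b(3) = 12, the sequence is eventually periodic: after a pre-period of length 2 it cycles with period 4.
For k ≥ 3, b(k) depends only on (k - 3) mod 4. (336 - 3) mod 4 = 1, so b(336) = b(4) = 16.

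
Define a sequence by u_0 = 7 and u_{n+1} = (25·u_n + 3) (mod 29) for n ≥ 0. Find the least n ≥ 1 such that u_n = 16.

2

Listing terms: u_0 = 7; u_1 = 4; u_2 = 16; u_3 = 26; u_4 = 15; u_5 = 1; u_6 = 28; u_7 = 7.
The sequence repeats with period 7.
The value 16 first appears (with n ≥ 1) at u_2.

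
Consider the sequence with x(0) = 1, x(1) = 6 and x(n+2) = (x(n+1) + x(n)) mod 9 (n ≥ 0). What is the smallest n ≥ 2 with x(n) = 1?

18

We have x(0) = 1, x(1) = 6, x(2) = 7, x(3) = 4, x(4) = 2, x(5) = 6, x(6) = 8, x(7) = 5, x(8) = 4, x(9) = 0, x(10) = 4, x(11) = 4, x(12) = 8, x(13) = 3, x(14) = 2, x(15) = 5, x(16) = 7, x(17) = 3, x(18) = 1, x(19) = 4, x(20) = 5, x(21) = 0, x(22) = 5, x(23) = 5, x(24) = 1, x(25) = 6.
The sequence repeats with period 24.
The value 1 first appears (with n ≥ 2) at x(18).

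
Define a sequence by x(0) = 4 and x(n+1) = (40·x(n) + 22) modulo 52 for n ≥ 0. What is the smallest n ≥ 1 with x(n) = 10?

5

x(0) = 4,  x(1) = 26,  x(2) = 22,  x(3) = 18,  x(4) = 14,  x(5) = 10,  x(6) = 6,  x(7) = 2,  x(8) = 50,  x(9) = 46,  x(10) = 42,  x(11) = 38,  x(12) = 34,  x(13) = 30,  x(14) = 26.
Since x(14) = x(1) = 26, the sequence is eventually periodic: after a pre-period of length 1 it cycles with period 13.
The value 10 first appears (with n ≥ 1) at x(5).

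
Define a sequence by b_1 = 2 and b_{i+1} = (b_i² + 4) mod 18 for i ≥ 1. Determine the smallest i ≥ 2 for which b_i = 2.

b_1 = 2, b_2 = 8, b_3 = 14, b_4 = 2.
Since b_4 = b_1 = 2, the sequence is periodic with period 3.
The value 2 next appears (with i ≥ 2) at b_4.

4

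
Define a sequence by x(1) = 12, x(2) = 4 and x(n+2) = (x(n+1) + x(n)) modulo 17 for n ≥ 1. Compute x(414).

We have x(1) = 12; x(2) = 4; x(3) = 16; x(4) = 3; x(5) = 2; x(6) = 5; x(7) = 7; x(8) = 12; x(9) = 2; x(10) = 14; x(11) = 16; x(12) = 13; x(13) = 12; x(14) = 8; x(15) = 3; x(16) = 11; x(17) = 14; x(18) = 8; x(19) = 5; x(20) = 13; x(21) = 1; x(22) = 14; x(23) = 15; x(24) = 12; x(25) = 10; x(26) = 5; x(27) = 15; x(28) = 3; x(29) = 1; x(30) = 4; x(31) = 5; x(32) = 9; x(33) = 14; x(34) = 6; x(35) = 3; x(36) = 9; x(37) = 12; x(38) = 4.
The sequence repeats with period 36.
(414 - 1) mod 36 = 17, so x(414) = x(18) = 8.

8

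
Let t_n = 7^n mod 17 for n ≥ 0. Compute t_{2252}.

13

t_0 = 1, t_1 = 7, t_2 = 15, t_3 = 3, t_4 = 4, t_5 = 11, t_6 = 9, t_7 = 12, t_8 = 16, t_9 = 10, t_{10} = 2, t_{11} = 14, t_{12} = 13, t_{13} = 6, t_{14} = 8, t_{15} = 5, t_{16} = 1.
Since t_{16} = t_0 = 1, the sequence is periodic with period 16.
(2252 - 0) mod 16 = 12, so t_{2252} = t_{12} = 13.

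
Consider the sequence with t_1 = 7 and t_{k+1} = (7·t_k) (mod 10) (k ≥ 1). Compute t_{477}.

t_1 = 7,  t_2 = 9,  t_3 = 3,  t_4 = 1,  t_5 = 7.
The sequence repeats with period 4.
So t_{477} = t_{1 + ((477-1) mod 4)} = t_1 = 7.

7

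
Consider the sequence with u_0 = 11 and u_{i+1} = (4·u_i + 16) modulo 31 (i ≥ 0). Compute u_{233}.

Computing terms: u_0 = 11, u_1 = 29, u_2 = 8, u_3 = 17, u_4 = 22, u_5 = 11.
The sequence repeats with period 5.
(233 - 0) mod 5 = 3, so u_{233} = u_3 = 17.

17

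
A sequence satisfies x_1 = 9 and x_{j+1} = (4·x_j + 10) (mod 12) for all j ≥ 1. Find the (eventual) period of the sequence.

Listing terms: x_1 = 9, x_2 = 10, x_3 = 2, x_4 = 6, x_5 = 10.
Since x_5 = x_2 = 10, the sequence is eventually periodic: after a pre-period of length 1 it cycles with period 3.

3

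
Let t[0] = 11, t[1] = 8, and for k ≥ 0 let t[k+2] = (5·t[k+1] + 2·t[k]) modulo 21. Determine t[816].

We have t[0] = 11,  t[1] = 8,  t[2] = 20,  t[3] = 11,  t[4] = 11,  t[5] = 14,  t[6] = 8,  t[7] = 5,  t[8] = 20,  t[9] = 5,  t[10] = 2,  t[11] = 20,  t[12] = 20,  t[13] = 14,  t[14] = 5,  t[15] = 11,  t[16] = 2,  t[17] = 11,  t[18] = 17,  t[19] = 2,  t[20] = 2,  t[21] = 14,  t[22] = 11,  t[23] = 20,  t[24] = 17,  t[25] = 20,  t[26] = 8,  t[27] = 17,  t[28] = 17,  t[29] = 14,  t[30] = 20,  t[31] = 2,  t[32] = 8,  t[33] = 2,  t[34] = 5,  t[35] = 8,  t[36] = 8,  t[37] = 14,  t[38] = 2,  t[39] = 17,  t[40] = 5,  t[41] = 17,  t[42] = 11,  t[43] = 5,  t[44] = 5,  t[45] = 14,  t[46] = 17,  t[47] = 8,  t[48] = 11,  t[49] = 8.
The sequence repeats with period 48.
So t[816] = t[0 + ((816-0) mod 48)] = t[0] = 11.

11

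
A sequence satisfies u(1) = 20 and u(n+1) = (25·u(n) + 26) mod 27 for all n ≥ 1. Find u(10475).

25

Listing terms: u(1) = 20, u(2) = 13, u(3) = 0, u(4) = 26, u(5) = 1, u(6) = 24, u(7) = 5, u(8) = 16, u(9) = 21, u(10) = 11, u(11) = 4, u(12) = 18, u(13) = 17, u(14) = 19, u(15) = 15, u(16) = 23, u(17) = 7, u(18) = 12, u(19) = 2, u(20) = 22, u(21) = 9, u(22) = 8, u(23) = 10, u(24) = 6, u(25) = 14, u(26) = 25, u(27) = 3, u(28) = 20.
The sequence repeats with period 27.
So u(10475) = u(1 + ((10475-1) mod 27)) = u(26) = 25.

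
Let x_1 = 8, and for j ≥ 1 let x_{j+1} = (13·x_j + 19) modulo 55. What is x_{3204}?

43

Listing terms: x_1 = 8,  x_2 = 13,  x_3 = 23,  x_4 = 43,  x_5 = 28,  x_6 = 53,  x_7 = 48,  x_8 = 38,  x_9 = 18,  x_{10} = 33,  x_{11} = 8.
The sequence repeats with period 10.
(3204 - 1) mod 10 = 3, so x_{3204} = x_4 = 43.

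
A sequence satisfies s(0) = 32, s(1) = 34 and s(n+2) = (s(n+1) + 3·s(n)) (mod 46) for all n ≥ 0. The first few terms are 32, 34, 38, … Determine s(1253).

Computing terms: s(0) = 32; s(1) = 34; s(2) = 38; s(3) = 2; s(4) = 24; s(5) = 30; s(6) = 10; s(7) = 8; s(8) = 38; s(9) = 16; s(10) = 38; s(11) = 40; s(12) = 16; s(13) = 44; s(14) = 0; s(15) = 40; s(16) = 40; s(17) = 22; s(18) = 4; s(19) = 24; s(20) = 36; s(21) = 16; s(22) = 32; s(23) = 34.
The sequence repeats with period 22.
So s(1253) = s(0 + ((1253-0) mod 22)) = s(21) = 16.

16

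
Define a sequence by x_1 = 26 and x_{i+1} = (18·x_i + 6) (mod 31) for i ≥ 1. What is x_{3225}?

Listing terms: x_1 = 26; x_2 = 9; x_3 = 13; x_4 = 23; x_5 = 17; x_6 = 2; x_7 = 11; x_8 = 18; x_9 = 20; x_{10} = 25; x_{11} = 22; x_{12} = 30; x_{13} = 19; x_{14} = 7; x_{15} = 8; x_{16} = 26.
The sequence repeats with period 15.
So x_{3225} = x_{1 + ((3225-1) mod 15)} = x_{15} = 8.

8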